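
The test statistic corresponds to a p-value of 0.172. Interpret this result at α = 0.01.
Since p = 0.172 > α = 0.01, fail to reject H₀.
There is insufficient evidence to reject the null hypothesis; the result is not statistically significant at the 0.01 level.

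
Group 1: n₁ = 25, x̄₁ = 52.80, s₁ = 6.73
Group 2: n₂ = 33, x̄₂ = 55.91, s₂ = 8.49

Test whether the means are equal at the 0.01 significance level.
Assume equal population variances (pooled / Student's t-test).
Student's two-sample t-test (equal variances):
H₀: μ₁ = μ₂
H₁: μ₁ ≠ μ₂
df = n₁ + n₂ - 2 = 56
Pooled variance s_p² = [(n₁-1)s₁² + (n₂-1)s₂²] / (n₁ + n₂ - 2) = [(24)(6.73²) + (32)(8.49²)] / 56 = 60.5999
SE = √(s_p²(1/n₁ + 1/n₂)) = √(60.5999 × (1/25 + 1/33)) = 2.0641
t = (x̄₁ - x̄₂) / SE = (52.80 - 55.91) / 2.0641 = -3.11 / 2.0641 = -1.507
p-value = 0.1375

Since p-value > α = 0.01, we fail to reject H₀.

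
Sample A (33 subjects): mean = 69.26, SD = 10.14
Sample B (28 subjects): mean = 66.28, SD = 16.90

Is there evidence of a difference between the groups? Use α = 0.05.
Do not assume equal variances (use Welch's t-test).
Welch's two-sample t-test:
H₀: μ₁ = μ₂
H₁: μ₁ ≠ μ₂
s₁²/n₁ = 10.14²/33 = 3.1157,  s₂²/n₂ = 16.90²/28 = 10.2004
SE = √(s₁²/n₁ + s₂²/n₂) = √(3.1157 + 10.2004) = 3.6491
df (Welch-Satterthwaite) = (s₁²/n₁ + s₂²/n₂)² / [(s₁²/n₁)²/(n₁-1) + (s₂²/n₂)²/(n₂-1)] ≈ 42.66
t = (x̄₁ - x̄₂) / SE = (69.26 - 66.28) / 3.6491 = 2.98 / 3.6491 = 0.817
p-value = 0.4187

Since p-value > α = 0.05, we fail to reject H₀.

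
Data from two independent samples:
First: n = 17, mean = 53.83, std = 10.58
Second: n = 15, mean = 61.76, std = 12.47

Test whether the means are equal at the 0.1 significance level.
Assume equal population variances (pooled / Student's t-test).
Student's two-sample t-test (equal variances):
H₀: μ₁ = μ₂
H₁: μ₁ ≠ μ₂
df = n₁ + n₂ - 2 = 30
Pooled variance s_p² = [(n₁-1)s₁² + (n₂-1)s₂²] / (n₁ + n₂ - 2) = [(16)(10.58²) + (14)(12.47²)] / 30 = 132.2665
SE = √(s_p²(1/n₁ + 1/n₂)) = √(132.2665 × (1/17 + 1/15)) = 4.0741
t = (x̄₁ - x̄₂) / SE = (53.83 - 61.76) / 4.0741 = -7.93 / 4.0741 = -1.946
p-value = 0.0610

Since p-value < α = 0.1, we reject H₀.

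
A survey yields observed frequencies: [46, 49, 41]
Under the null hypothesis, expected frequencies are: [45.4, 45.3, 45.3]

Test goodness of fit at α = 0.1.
Chi-square goodness of fit test:
H₀: observed counts match expected distribution
H₁: observed counts differ from expected distribution
df = k - 1 = 2
χ² = Σ(O - E)²/E
   = (46 - 45.4)²/45.4 + (49 - 45.3)²/45.3 + (41 - 45.3)²/45.3
   = 0.008 + 0.302 + 0.408
   = 0.72
p-value = 0.6983

Since p-value > α = 0.1, we fail to reject H₀.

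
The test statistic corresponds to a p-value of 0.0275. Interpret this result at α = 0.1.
Since p = 0.0275 < α = 0.1, reject H₀.
There is sufficient evidence to reject the null hypothesis; the result is statistically significant at the 0.1 level.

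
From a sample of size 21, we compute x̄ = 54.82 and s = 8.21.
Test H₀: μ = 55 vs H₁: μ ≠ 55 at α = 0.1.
One-sample t-test:
H₀: μ = 55
H₁: μ ≠ 55
df = n - 1 = 20
t = (x̄ - μ₀) / (s/√n) = (54.82 - 55) / (8.21/√21) = -0.100
p-value = 0.9210

Since p-value > α = 0.1, we fail to reject H₀.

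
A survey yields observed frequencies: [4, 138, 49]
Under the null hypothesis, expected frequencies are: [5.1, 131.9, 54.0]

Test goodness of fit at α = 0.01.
Chi-square goodness of fit test:
H₀: observed counts match expected distribution
H₁: observed counts differ from expected distribution
df = k - 1 = 2
χ² = Σ(O - E)²/E
   = (4 - 5.1)²/5.1 + (138 - 131.9)²/131.9 + (49 - 54.0)²/54.0
   = 0.237 + 0.282 + 0.463
   = 0.98
p-value = 0.6119

Since p-value > α = 0.01, we fail to reject H₀.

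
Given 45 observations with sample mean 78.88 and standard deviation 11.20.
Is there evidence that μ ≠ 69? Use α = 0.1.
One-sample t-test:
H₀: μ = 69
H₁: μ ≠ 69
df = n - 1 = 44
t = (x̄ - μ₀) / (s/√n) = (78.88 - 69) / (11.20/√45) = 5.918
p-value < 0.0001

Since p-value < α = 0.1, we reject H₀.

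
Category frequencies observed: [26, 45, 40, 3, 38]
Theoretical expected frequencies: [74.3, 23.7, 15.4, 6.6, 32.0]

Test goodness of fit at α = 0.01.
Chi-square goodness of fit test:
H₀: observed counts match expected distribution
H₁: observed counts differ from expected distribution
df = k - 1 = 4
χ² = Σ(O - E)²/E
   = (26 - 74.3)²/74.3 + (45 - 23.7)²/23.7 + (40 - 15.4)²/15.4 + (3 - 6.6)²/6.6 + (38 - 32.0)²/32.0
   = 31.398 + 19.143 + 39.296 + 1.964 + 1.125
   = 92.93
p-value < 0.0001

Since p-value < α = 0.01, we reject H₀.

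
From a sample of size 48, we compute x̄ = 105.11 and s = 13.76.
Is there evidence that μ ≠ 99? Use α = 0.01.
One-sample t-test:
H₀: μ = 99
H₁: μ ≠ 99
df = n - 1 = 47
t = (x̄ - μ₀) / (s/√n) = (105.11 - 99) / (13.76/√48) = 3.076
p-value = 0.0035

Since p-value < α = 0.01, we reject H₀.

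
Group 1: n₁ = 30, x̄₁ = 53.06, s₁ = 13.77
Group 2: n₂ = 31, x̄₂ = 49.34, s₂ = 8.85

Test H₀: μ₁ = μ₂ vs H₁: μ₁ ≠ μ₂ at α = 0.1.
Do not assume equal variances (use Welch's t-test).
Welch's two-sample t-test:
H₀: μ₁ = μ₂
H₁: μ₁ ≠ μ₂
s₁²/n₁ = 13.77²/30 = 6.3204,  s₂²/n₂ = 8.85²/31 = 2.5265
SE = √(s₁²/n₁ + s₂²/n₂) = √(6.3204 + 2.5265) = 2.9744
df (Welch-Satterthwaite) = (s₁²/n₁ + s₂²/n₂)² / [(s₁²/n₁)²/(n₁-1) + (s₂²/n₂)²/(n₂-1)] ≈ 49.22
t = (x̄₁ - x̄₂) / SE = (53.06 - 49.34) / 2.9744 = 3.72 / 2.9744 = 1.251
p-value = 0.2170

Since p-value > α = 0.1, we fail to reject H₀.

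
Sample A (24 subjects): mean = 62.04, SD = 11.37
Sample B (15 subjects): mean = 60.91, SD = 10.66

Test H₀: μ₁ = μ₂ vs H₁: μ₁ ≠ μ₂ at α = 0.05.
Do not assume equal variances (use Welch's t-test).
Welch's two-sample t-test:
H₀: μ₁ = μ₂
H₁: μ₁ ≠ μ₂
s₁²/n₁ = 11.37²/24 = 5.3865,  s₂²/n₂ = 10.66²/15 = 7.5757
SE = √(s₁²/n₁ + s₂²/n₂) = √(5.3865 + 7.5757) = 3.6003
df (Welch-Satterthwaite) = (s₁²/n₁ + s₂²/n₂)² / [(s₁²/n₁)²/(n₁-1) + (s₂²/n₂)²/(n₂-1)] ≈ 31.34
t = (x̄₁ - x̄₂) / SE = (62.04 - 60.91) / 3.6003 = 1.13 / 3.6003 = 0.314
p-value = 0.7557

Since p-value > α = 0.05, we fail to reject H₀.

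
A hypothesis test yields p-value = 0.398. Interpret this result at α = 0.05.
Since p = 0.398 > α = 0.05, fail to reject H₀.
There is insufficient evidence to reject the null hypothesis; the result is not statistically significant at the 0.05 level.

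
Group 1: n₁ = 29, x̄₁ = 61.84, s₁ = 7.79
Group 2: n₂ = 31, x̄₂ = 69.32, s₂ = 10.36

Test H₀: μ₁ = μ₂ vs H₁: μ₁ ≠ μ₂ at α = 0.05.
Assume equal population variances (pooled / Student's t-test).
Student's two-sample t-test (equal variances):
H₀: μ₁ = μ₂
H₁: μ₁ ≠ μ₂
df = n₁ + n₂ - 2 = 58
Pooled variance s_p² = [(n₁-1)s₁² + (n₂-1)s₂²] / (n₁ + n₂ - 2) = [(28)(7.79²) + (30)(10.36²)] / 58 = 84.8111
SE = √(s_p²(1/n₁ + 1/n₂)) = √(84.8111 × (1/29 + 1/31)) = 2.3792
t = (x̄₁ - x̄₂) / SE = (61.84 - 69.32) / 2.3792 = -7.48 / 2.3792 = -3.144
p-value = 0.0026

Since p-value < α = 0.05, we reject H₀.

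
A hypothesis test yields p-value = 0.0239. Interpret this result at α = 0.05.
Since p = 0.0239 < α = 0.05, reject H₀.
There is sufficient evidence to reject the null hypothesis; the result is statistically significant at the 0.05 level.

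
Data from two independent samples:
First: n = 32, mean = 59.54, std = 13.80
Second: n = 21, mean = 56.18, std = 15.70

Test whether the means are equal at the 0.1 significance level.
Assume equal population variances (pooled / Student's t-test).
Student's two-sample t-test (equal variances):
H₀: μ₁ = μ₂
H₁: μ₁ ≠ μ₂
df = n₁ + n₂ - 2 = 51
Pooled variance s_p² = [(n₁-1)s₁² + (n₂-1)s₂²] / (n₁ + n₂ - 2) = [(31)(13.80²) + (20)(15.70²)] / 51 = 212.4204
SE = √(s_p²(1/n₁ + 1/n₂)) = √(212.4204 × (1/32 + 1/21)) = 4.0931
t = (x̄₁ - x̄₂) / SE = (59.54 - 56.18) / 4.0931 = 3.36 / 4.0931 = 0.821
p-value = 0.4155

Since p-value > α = 0.1, we fail to reject H₀.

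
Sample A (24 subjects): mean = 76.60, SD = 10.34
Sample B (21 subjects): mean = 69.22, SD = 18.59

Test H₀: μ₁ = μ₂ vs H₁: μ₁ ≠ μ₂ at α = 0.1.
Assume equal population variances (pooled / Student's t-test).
Student's two-sample t-test (equal variances):
H₀: μ₁ = μ₂
H₁: μ₁ ≠ μ₂
df = n₁ + n₂ - 2 = 43
Pooled variance s_p² = [(n₁-1)s₁² + (n₂-1)s₂²] / (n₁ + n₂ - 2) = [(23)(10.34²) + (20)(18.59²)] / 43 = 217.9261
SE = √(s_p²(1/n₁ + 1/n₂)) = √(217.9261 × (1/24 + 1/21)) = 4.4111
t = (x̄₁ - x̄₂) / SE = (76.60 - 69.22) / 4.4111 = 7.38 / 4.4111 = 1.673
p-value = 0.1016

Since p-value > α = 0.1, we fail to reject H₀.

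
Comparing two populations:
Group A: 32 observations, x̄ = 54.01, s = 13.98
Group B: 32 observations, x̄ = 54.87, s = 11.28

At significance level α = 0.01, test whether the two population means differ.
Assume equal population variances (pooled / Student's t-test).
Student's two-sample t-test (equal variances):
H₀: μ₁ = μ₂
H₁: μ₁ ≠ μ₂
df = n₁ + n₂ - 2 = 62
Pooled variance s_p² = [(n₁-1)s₁² + (n₂-1)s₂²] / (n₁ + n₂ - 2) = [(31)(13.98²) + (31)(11.28²)] / 62 = 161.3394
SE = √(s_p²(1/n₁ + 1/n₂)) = √(161.3394 × (1/32 + 1/32)) = 3.1755
t = (x̄₁ - x̄₂) / SE = (54.01 - 54.87) / 3.1755 = -0.86 / 3.1755 = -0.271
p-value = 0.7874

Since p-value > α = 0.01, we fail to reject H₀.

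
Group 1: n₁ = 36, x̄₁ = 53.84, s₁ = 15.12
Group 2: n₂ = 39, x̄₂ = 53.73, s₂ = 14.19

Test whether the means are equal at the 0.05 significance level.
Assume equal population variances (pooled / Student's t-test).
Student's two-sample t-test (equal variances):
H₀: μ₁ = μ₂
H₁: μ₁ ≠ μ₂
df = n₁ + n₂ - 2 = 73
Pooled variance s_p² = [(n₁-1)s₁² + (n₂-1)s₂²] / (n₁ + n₂ - 2) = [(35)(15.12²) + (38)(14.19²)] / 73 = 214.4251
SE = √(s_p²(1/n₁ + 1/n₂)) = √(214.4251 × (1/36 + 1/39)) = 3.3844
t = (x̄₁ - x̄₂) / SE = (53.84 - 53.73) / 3.3844 = 0.11 / 3.3844 = 0.033
p-value = 0.9742

Since p-value > α = 0.05, we fail to reject H₀.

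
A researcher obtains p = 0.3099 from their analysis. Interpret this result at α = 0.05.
Since p = 0.3099 > α = 0.05, fail to reject H₀.
There is insufficient evidence to reject the null hypothesis; the result is not statistically significant at the 0.05 level.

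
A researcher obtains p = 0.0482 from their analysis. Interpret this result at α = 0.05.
Since p = 0.0482 < α = 0.05, reject H₀.
There is sufficient evidence to reject the null hypothesis; the result is statistically significant at the 0.05 level.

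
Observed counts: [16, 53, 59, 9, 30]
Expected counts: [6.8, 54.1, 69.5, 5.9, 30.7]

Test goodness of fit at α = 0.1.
Chi-square goodness of fit test:
H₀: observed counts match expected distribution
H₁: observed counts differ from expected distribution
df = k - 1 = 4
χ² = Σ(O - E)²/E
   = (16 - 6.8)²/6.8 + (53 - 54.1)²/54.1 + (59 - 69.5)²/69.5 + (9 - 5.9)²/5.9 + (30 - 30.7)²/30.7
   = 12.447 + 0.022 + 1.586 + 1.629 + 0.016
   = 15.70
p-value = 0.0034

Since p-value < α = 0.1, we reject H₀.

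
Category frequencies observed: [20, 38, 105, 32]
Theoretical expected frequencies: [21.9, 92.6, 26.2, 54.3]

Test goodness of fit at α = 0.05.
Chi-square goodness of fit test:
H₀: observed counts match expected distribution
H₁: observed counts differ from expected distribution
df = k - 1 = 3
χ² = Σ(O - E)²/E
   = (20 - 21.9)²/21.9 + (38 - 92.6)²/92.6 + (105 - 26.2)²/26.2 + (32 - 54.3)²/54.3
   = 0.165 + 32.194 + 237.002 + 9.158
   = 278.52
p-value < 0.0001

Since p-value < α = 0.05, we reject H₀.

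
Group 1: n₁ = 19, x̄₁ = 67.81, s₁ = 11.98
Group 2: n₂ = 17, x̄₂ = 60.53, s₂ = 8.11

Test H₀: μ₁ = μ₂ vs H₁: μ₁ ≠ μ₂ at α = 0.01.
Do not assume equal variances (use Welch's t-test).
Welch's two-sample t-test:
H₀: μ₁ = μ₂
H₁: μ₁ ≠ μ₂
s₁²/n₁ = 11.98²/19 = 7.5537,  s₂²/n₂ = 8.11²/17 = 3.8689
SE = √(s₁²/n₁ + s₂²/n₂) = √(7.5537 + 3.8689) = 3.3797
df (Welch-Satterthwaite) = (s₁²/n₁ + s₂²/n₂)² / [(s₁²/n₁)²/(n₁-1) + (s₂²/n₂)²/(n₂-1)] ≈ 31.78
t = (x̄₁ - x̄₂) / SE = (67.81 - 60.53) / 3.3797 = 7.28 / 3.3797 = 2.154
p-value = 0.0389

Since p-value > α = 0.01, we fail to reject H₀.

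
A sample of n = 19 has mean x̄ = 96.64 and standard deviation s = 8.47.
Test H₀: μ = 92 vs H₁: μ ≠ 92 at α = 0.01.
One-sample t-test:
H₀: μ = 92
H₁: μ ≠ 92
df = n - 1 = 18
t = (x̄ - μ₀) / (s/√n) = (96.64 - 92) / (8.47/√19) = 2.388
p-value = 0.0281

Since p-value > α = 0.01, we fail to reject H₀.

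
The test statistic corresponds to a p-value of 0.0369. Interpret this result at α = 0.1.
Since p = 0.0369 < α = 0.1, reject H₀.
There is sufficient evidence to reject the null hypothesis; the result is statistically significant at the 0.1 level.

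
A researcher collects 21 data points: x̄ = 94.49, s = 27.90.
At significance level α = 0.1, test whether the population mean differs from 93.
One-sample t-test:
H₀: μ = 93
H₁: μ ≠ 93
df = n - 1 = 20
t = (x̄ - μ₀) / (s/√n) = (94.49 - 93) / (27.90/√21) = 0.245
p-value = 0.8092

Since p-value > α = 0.1, we fail to reject H₀.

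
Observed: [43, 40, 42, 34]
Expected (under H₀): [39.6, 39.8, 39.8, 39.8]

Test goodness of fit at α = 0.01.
Chi-square goodness of fit test:
H₀: observed counts match expected distribution
H₁: observed counts differ from expected distribution
df = k - 1 = 3
χ² = Σ(O - E)²/E
   = (43 - 39.6)²/39.6 + (40 - 39.8)²/39.8 + (42 - 39.8)²/39.8 + (34 - 39.8)²/39.8
   = 0.292 + 0.001 + 0.122 + 0.845
   = 1.26
p-value = 0.7387

Since p-value > α = 0.01, we fail to reject H₀.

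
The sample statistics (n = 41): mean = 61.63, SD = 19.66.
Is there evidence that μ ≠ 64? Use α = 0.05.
One-sample t-test:
H₀: μ = 64
H₁: μ ≠ 64
df = n - 1 = 40
t = (x̄ - μ₀) / (s/√n) = (61.63 - 64) / (19.66/√41) = -0.772
p-value = 0.4447

Since p-value > α = 0.05, we fail to reject H₀.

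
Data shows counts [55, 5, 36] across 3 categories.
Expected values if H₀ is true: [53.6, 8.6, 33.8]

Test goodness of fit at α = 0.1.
Chi-square goodness of fit test:
H₀: observed counts match expected distribution
H₁: observed counts differ from expected distribution
df = k - 1 = 2
χ² = Σ(O - E)²/E
   = (55 - 53.6)²/53.6 + (5 - 8.6)²/8.6 + (36 - 33.8)²/33.8
   = 0.037 + 1.507 + 0.143
   = 1.69
p-value = 0.4303

Since p-value > α = 0.1, we fail to reject H₀.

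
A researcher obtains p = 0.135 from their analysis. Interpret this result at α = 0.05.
Since p = 0.135 > α = 0.05, fail to reject H₀.
There is insufficient evidence to reject the null hypothesis; the result is not statistically significant at the 0.05 level.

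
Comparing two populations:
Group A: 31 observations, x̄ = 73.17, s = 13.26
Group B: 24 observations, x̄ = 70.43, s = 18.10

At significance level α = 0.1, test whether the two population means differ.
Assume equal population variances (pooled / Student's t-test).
Student's two-sample t-test (equal variances):
H₀: μ₁ = μ₂
H₁: μ₁ ≠ μ₂
df = n₁ + n₂ - 2 = 53
Pooled variance s_p² = [(n₁-1)s₁² + (n₂-1)s₂²] / (n₁ + n₂ - 2) = [(30)(13.26²) + (23)(18.10²)] / 53 = 241.6954
SE = √(s_p²(1/n₁ + 1/n₂)) = √(241.6954 × (1/31 + 1/24)) = 4.2270
t = (x̄₁ - x̄₂) / SE = (73.17 - 70.43) / 4.2270 = 2.74 / 4.2270 = 0.648
p-value = 0.5196

Since p-value > α = 0.1, we fail to reject H₀.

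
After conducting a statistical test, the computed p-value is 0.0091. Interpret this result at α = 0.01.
Since p = 0.0091 < α = 0.01, reject H₀.
There is sufficient evidence to reject the null hypothesis; the result is statistically significant at the 0.01 level.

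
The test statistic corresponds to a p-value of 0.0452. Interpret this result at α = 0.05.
Since p = 0.0452 < α = 0.05, reject H₀.
There is sufficient evidence to reject the null hypothesis; the result is statistically significant at the 0.05 level.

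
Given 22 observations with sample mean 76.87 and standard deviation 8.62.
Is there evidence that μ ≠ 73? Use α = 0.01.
One-sample t-test:
H₀: μ = 73
H₁: μ ≠ 73
df = n - 1 = 21
t = (x̄ - μ₀) / (s/√n) = (76.87 - 73) / (8.62/√22) = 2.106
p-value = 0.0474

Since p-value > α = 0.01, we fail to reject H₀.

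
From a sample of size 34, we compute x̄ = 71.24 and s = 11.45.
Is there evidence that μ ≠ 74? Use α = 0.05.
One-sample t-test:
H₀: μ = 74
H₁: μ ≠ 74
df = n - 1 = 33
t = (x̄ - μ₀) / (s/√n) = (71.24 - 74) / (11.45/√34) = -1.406
p-value = 0.1692

Since p-value > α = 0.05, we fail to reject H₀.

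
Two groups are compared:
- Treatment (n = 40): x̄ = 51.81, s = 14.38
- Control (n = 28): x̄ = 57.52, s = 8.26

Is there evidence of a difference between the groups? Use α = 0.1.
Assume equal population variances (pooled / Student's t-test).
Student's two-sample t-test (equal variances):
H₀: μ₁ = μ₂
H₁: μ₁ ≠ μ₂
df = n₁ + n₂ - 2 = 66
Pooled variance s_p² = [(n₁-1)s₁² + (n₂-1)s₂²] / (n₁ + n₂ - 2) = [(39)(14.38²) + (27)(8.26²)] / 66 = 150.1021
SE = √(s_p²(1/n₁ + 1/n₂)) = √(150.1021 × (1/40 + 1/28)) = 3.0188
t = (x̄₁ - x̄₂) / SE = (51.81 - 57.52) / 3.0188 = -5.71 / 3.0188 = -1.891
p-value = 0.0630

Since p-value < α = 0.1, we reject H₀.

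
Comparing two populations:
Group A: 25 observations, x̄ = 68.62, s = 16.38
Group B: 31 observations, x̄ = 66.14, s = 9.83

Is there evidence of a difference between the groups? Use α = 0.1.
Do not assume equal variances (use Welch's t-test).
Welch's two-sample t-test:
H₀: μ₁ = μ₂
H₁: μ₁ ≠ μ₂
s₁²/n₁ = 16.38²/25 = 10.7322,  s₂²/n₂ = 9.83²/31 = 3.1171
SE = √(s₁²/n₁ + s₂²/n₂) = √(10.7322 + 3.1171) = 3.7215
df (Welch-Satterthwaite) = (s₁²/n₁ + s₂²/n₂)² / [(s₁²/n₁)²/(n₁-1) + (s₂²/n₂)²/(n₂-1)] ≈ 37.44
t = (x̄₁ - x̄₂) / SE = (68.62 - 66.14) / 3.7215 = 2.48 / 3.7215 = 0.666
p-value = 0.5092

Since p-value > α = 0.1, we fail to reject H₀.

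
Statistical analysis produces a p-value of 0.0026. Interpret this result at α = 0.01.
Since p = 0.0026 < α = 0.01, reject H₀.
There is sufficient evidence to reject the null hypothesis; the result is statistically significant at the 0.01 level.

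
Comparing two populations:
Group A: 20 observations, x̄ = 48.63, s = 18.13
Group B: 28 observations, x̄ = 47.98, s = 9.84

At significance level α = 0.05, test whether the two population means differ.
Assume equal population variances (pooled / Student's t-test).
Student's two-sample t-test (equal variances):
H₀: μ₁ = μ₂
H₁: μ₁ ≠ μ₂
df = n₁ + n₂ - 2 = 46
Pooled variance s_p² = [(n₁-1)s₁² + (n₂-1)s₂²] / (n₁ + n₂ - 2) = [(19)(18.13²) + (27)(9.84²)] / 46 = 192.5985
SE = √(s_p²(1/n₁ + 1/n₂)) = √(192.5985 × (1/20 + 1/28)) = 4.0631
t = (x̄₁ - x̄₂) / SE = (48.63 - 47.98) / 4.0631 = 0.65 / 4.0631 = 0.160
p-value = 0.8736

Since p-value > α = 0.05, we fail to reject H₀.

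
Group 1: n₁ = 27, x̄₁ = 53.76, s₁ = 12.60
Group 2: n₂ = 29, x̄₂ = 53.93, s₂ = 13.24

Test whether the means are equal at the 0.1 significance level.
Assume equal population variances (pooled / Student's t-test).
Student's two-sample t-test (equal variances):
H₀: μ₁ = μ₂
H₁: μ₁ ≠ μ₂
df = n₁ + n₂ - 2 = 54
Pooled variance s_p² = [(n₁-1)s₁² + (n₂-1)s₂²] / (n₁ + n₂ - 2) = [(26)(12.60²) + (28)(13.24²)] / 54 = 167.3351
SE = √(s_p²(1/n₁ + 1/n₂)) = √(167.3351 × (1/27 + 1/29)) = 3.4594
t = (x̄₁ - x̄₂) / SE = (53.76 - 53.93) / 3.4594 = -0.17 / 3.4594 = -0.049
p-value = 0.9610

Since p-value > α = 0.1, we fail to reject H₀.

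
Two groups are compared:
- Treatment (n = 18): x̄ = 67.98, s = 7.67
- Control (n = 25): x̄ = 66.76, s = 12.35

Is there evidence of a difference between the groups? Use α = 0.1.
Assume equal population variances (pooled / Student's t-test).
Student's two-sample t-test (equal variances):
H₀: μ₁ = μ₂
H₁: μ₁ ≠ μ₂
df = n₁ + n₂ - 2 = 41
Pooled variance s_p² = [(n₁-1)s₁² + (n₂-1)s₂²] / (n₁ + n₂ - 2) = [(17)(7.67²) + (24)(12.35²)] / 41 = 113.6739
SE = √(s_p²(1/n₁ + 1/n₂)) = √(113.6739 × (1/18 + 1/25)) = 3.2958
t = (x̄₁ - x̄₂) / SE = (67.98 - 66.76) / 3.2958 = 1.22 / 3.2958 = 0.370
p-value = 0.7132

Since p-value > α = 0.1, we fail to reject H₀.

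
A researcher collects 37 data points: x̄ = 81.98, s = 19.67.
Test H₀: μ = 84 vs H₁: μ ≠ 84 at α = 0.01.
One-sample t-test:
H₀: μ = 84
H₁: μ ≠ 84
df = n - 1 = 36
t = (x̄ - μ₀) / (s/√n) = (81.98 - 84) / (19.67/√37) = -0.625
p-value = 0.5361

Since p-value > α = 0.01, we fail to reject H₀.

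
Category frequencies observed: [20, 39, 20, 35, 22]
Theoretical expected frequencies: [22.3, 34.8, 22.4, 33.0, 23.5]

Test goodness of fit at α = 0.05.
Chi-square goodness of fit test:
H₀: observed counts match expected distribution
H₁: observed counts differ from expected distribution
df = k - 1 = 4
χ² = Σ(O - E)²/E
   = (20 - 22.3)²/22.3 + (39 - 34.8)²/34.8 + (20 - 22.4)²/22.4 + (35 - 33.0)²/33.0 + (22 - 23.5)²/23.5
   = 0.237 + 0.507 + 0.257 + 0.121 + 0.096
   = 1.22
p-value = 0.8751

Since p-value > α = 0.05, we fail to reject H₀.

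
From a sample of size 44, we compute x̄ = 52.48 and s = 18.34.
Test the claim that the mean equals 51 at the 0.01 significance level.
One-sample t-test:
H₀: μ = 51
H₁: μ ≠ 51
df = n - 1 = 43
t = (x̄ - μ₀) / (s/√n) = (52.48 - 51) / (18.34/√44) = 0.535
p-value = 0.5952

Since p-value > α = 0.01, we fail to reject H₀.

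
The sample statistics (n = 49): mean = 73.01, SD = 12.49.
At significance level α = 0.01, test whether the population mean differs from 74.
One-sample t-test:
H₀: μ = 74
H₁: μ ≠ 74
df = n - 1 = 48
t = (x̄ - μ₀) / (s/√n) = (73.01 - 74) / (12.49/√49) = -0.555
p-value = 0.5816

Since p-value > α = 0.01, we fail to reject H₀.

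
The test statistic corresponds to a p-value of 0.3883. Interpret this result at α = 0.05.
Since p = 0.3883 > α = 0.05, fail to reject H₀.
There is insufficient evidence to reject the null hypothesis; the result is not statistically significant at the 0.05 level.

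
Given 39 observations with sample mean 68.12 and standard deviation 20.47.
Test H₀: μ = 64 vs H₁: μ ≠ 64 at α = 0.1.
One-sample t-test:
H₀: μ = 64
H₁: μ ≠ 64
df = n - 1 = 38
t = (x̄ - μ₀) / (s/√n) = (68.12 - 64) / (20.47/√39) = 1.257
p-value = 0.2164

Since p-value > α = 0.1, we fail to reject H₀.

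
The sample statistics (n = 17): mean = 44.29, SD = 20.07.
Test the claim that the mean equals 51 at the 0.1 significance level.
One-sample t-test:
H₀: μ = 51
H₁: μ ≠ 51
df = n - 1 = 16
t = (x̄ - μ₀) / (s/√n) = (44.29 - 51) / (20.07/√17) = -1.378
p-value = 0.1870

Since p-value > α = 0.1, we fail to reject H₀.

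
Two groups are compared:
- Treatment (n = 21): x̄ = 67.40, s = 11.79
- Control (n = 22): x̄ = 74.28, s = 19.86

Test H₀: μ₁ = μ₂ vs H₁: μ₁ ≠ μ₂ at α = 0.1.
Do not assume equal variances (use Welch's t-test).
Welch's two-sample t-test:
H₀: μ₁ = μ₂
H₁: μ₁ ≠ μ₂
s₁²/n₁ = 11.79²/21 = 6.6192,  s₂²/n₂ = 19.86²/22 = 17.9282
SE = √(s₁²/n₁ + s₂²/n₂) = √(6.6192 + 17.9282) = 4.9545
df (Welch-Satterthwaite) = (s₁²/n₁ + s₂²/n₂)² / [(s₁²/n₁)²/(n₁-1) + (s₂²/n₂)²/(n₂-1)] ≈ 34.44
t = (x̄₁ - x̄₂) / SE = (67.40 - 74.28) / 4.9545 = -6.88 / 4.9545 = -1.389
p-value = 0.1739

Since p-value > α = 0.1, we fail to reject H₀.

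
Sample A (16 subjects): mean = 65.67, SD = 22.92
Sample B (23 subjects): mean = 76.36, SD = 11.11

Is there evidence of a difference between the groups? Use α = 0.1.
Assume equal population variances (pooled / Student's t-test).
Student's two-sample t-test (equal variances):
H₀: μ₁ = μ₂
H₁: μ₁ ≠ μ₂
df = n₁ + n₂ - 2 = 37
Pooled variance s_p² = [(n₁-1)s₁² + (n₂-1)s₂²] / (n₁ + n₂ - 2) = [(15)(22.92²) + (22)(11.11²)] / 37 = 286.3622
SE = √(s_p²(1/n₁ + 1/n₂)) = √(286.3622 × (1/16 + 1/23)) = 5.5089
t = (x̄₁ - x̄₂) / SE = (65.67 - 76.36) / 5.5089 = -10.69 / 5.5089 = -1.940
p-value = 0.0600

Since p-value < α = 0.1, we reject H₀.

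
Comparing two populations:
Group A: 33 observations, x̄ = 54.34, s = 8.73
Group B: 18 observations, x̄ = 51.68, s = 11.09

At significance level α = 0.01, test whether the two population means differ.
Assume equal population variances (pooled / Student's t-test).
Student's two-sample t-test (equal variances):
H₀: μ₁ = μ₂
H₁: μ₁ ≠ μ₂
df = n₁ + n₂ - 2 = 49
Pooled variance s_p² = [(n₁-1)s₁² + (n₂-1)s₂²] / (n₁ + n₂ - 2) = [(32)(8.73²) + (17)(11.09²)] / 49 = 92.4410
SE = √(s_p²(1/n₁ + 1/n₂)) = √(92.4410 × (1/33 + 1/18)) = 2.8172
t = (x̄₁ - x̄₂) / SE = (54.34 - 51.68) / 2.8172 = 2.66 / 2.8172 = 0.944
p-value = 0.3497

Since p-value > α = 0.01, we fail to reject H₀.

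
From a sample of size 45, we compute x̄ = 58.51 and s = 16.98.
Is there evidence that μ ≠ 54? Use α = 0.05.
One-sample t-test:
H₀: μ = 54
H₁: μ ≠ 54
df = n - 1 = 44
t = (x̄ - μ₀) / (s/√n) = (58.51 - 54) / (16.98/√45) = 1.782
p-value = 0.0817

Since p-value > α = 0.05, we fail to reject H₀.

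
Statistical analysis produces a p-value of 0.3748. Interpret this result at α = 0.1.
Since p = 0.3748 > α = 0.1, fail to reject H₀.
There is insufficient evidence to reject the null hypothesis; the result is not statistically significant at the 0.1 level.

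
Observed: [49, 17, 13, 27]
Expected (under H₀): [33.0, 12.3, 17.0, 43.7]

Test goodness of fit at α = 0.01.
Chi-square goodness of fit test:
H₀: observed counts match expected distribution
H₁: observed counts differ from expected distribution
df = k - 1 = 3
χ² = Σ(O - E)²/E
   = (49 - 33.0)²/33.0 + (17 - 12.3)²/12.3 + (13 - 17.0)²/17.0 + (27 - 43.7)²/43.7
   = 7.758 + 1.796 + 0.941 + 6.382
   = 16.88
p-value = 0.0007

Since p-value < α = 0.01, we reject H₀.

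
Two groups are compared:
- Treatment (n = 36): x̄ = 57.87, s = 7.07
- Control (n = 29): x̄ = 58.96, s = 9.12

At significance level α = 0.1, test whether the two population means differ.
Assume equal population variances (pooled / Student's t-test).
Student's two-sample t-test (equal variances):
H₀: μ₁ = μ₂
H₁: μ₁ ≠ μ₂
df = n₁ + n₂ - 2 = 63
Pooled variance s_p² = [(n₁-1)s₁² + (n₂-1)s₂²] / (n₁ + n₂ - 2) = [(35)(7.07²) + (28)(9.12²)] / 63 = 64.7358
SE = √(s_p²(1/n₁ + 1/n₂)) = √(64.7358 × (1/36 + 1/29)) = 2.0076
t = (x̄₁ - x̄₂) / SE = (57.87 - 58.96) / 2.0076 = -1.09 / 2.0076 = -0.543
p-value = 0.5891

Since p-value > α = 0.1, we fail to reject H₀.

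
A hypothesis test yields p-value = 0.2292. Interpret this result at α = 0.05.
Since p = 0.2292 > α = 0.05, fail to reject H₀.
There is insufficient evidence to reject the null hypothesis; the result is not statistically significant at the 0.05 level.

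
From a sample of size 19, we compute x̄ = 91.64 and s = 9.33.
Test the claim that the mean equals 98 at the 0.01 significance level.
One-sample t-test:
H₀: μ = 98
H₁: μ ≠ 98
df = n - 1 = 18
t = (x̄ - μ₀) / (s/√n) = (91.64 - 98) / (9.33/√19) = -2.971
p-value = 0.0082

Since p-value < α = 0.01, we reject H₀.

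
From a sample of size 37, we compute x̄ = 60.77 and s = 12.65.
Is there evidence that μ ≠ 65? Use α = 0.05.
One-sample t-test:
H₀: μ = 65
H₁: μ ≠ 65
df = n - 1 = 36
t = (x̄ - μ₀) / (s/√n) = (60.77 - 65) / (12.65/√37) = -2.034
p-value = 0.0494

Since p-value < α = 0.05, we reject H₀.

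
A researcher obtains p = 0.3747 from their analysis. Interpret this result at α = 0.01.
Since p = 0.3747 > α = 0.01, fail to reject H₀.
There is insufficient evidence to reject the null hypothesis; the result is not statistically significant at the 0.01 level.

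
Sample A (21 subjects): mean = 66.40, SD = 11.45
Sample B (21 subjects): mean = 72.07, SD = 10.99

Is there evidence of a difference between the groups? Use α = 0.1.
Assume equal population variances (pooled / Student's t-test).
Student's two-sample t-test (equal variances):
H₀: μ₁ = μ₂
H₁: μ₁ ≠ μ₂
df = n₁ + n₂ - 2 = 40
Pooled variance s_p² = [(n₁-1)s₁² + (n₂-1)s₂²] / (n₁ + n₂ - 2) = [(20)(11.45²) + (20)(10.99²)] / 40 = 125.9413
SE = √(s_p²(1/n₁ + 1/n₂)) = √(125.9413 × (1/21 + 1/21)) = 3.4633
t = (x̄₁ - x̄₂) / SE = (66.40 - 72.07) / 3.4633 = -5.67 / 3.4633 = -1.637
p-value = 0.1094

Since p-value > α = 0.1, we fail to reject H₀.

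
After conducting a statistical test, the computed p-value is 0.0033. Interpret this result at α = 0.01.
Since p = 0.0033 < α = 0.01, reject H₀.
There is sufficient evidence to reject the null hypothesis; the result is statistically significant at the 0.01 level.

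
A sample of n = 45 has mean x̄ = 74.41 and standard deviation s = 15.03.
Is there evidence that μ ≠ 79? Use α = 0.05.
One-sample t-test:
H₀: μ = 79
H₁: μ ≠ 79
df = n - 1 = 44
t = (x̄ - μ₀) / (s/√n) = (74.41 - 79) / (15.03/√45) = -2.049
p-value = 0.0465

Since p-value < α = 0.05, we reject H₀.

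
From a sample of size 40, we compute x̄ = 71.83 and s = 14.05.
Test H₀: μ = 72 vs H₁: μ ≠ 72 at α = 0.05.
One-sample t-test:
H₀: μ = 72
H₁: μ ≠ 72
df = n - 1 = 39
t = (x̄ - μ₀) / (s/√n) = (71.83 - 72) / (14.05/√40) = -0.077
p-value = 0.9394

Since p-value > α = 0.05, we fail to reject H₀.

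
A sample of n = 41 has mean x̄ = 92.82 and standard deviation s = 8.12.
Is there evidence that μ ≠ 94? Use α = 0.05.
One-sample t-test:
H₀: μ = 94
H₁: μ ≠ 94
df = n - 1 = 40
t = (x̄ - μ₀) / (s/√n) = (92.82 - 94) / (8.12/√41) = -0.931
p-value = 0.3577

Since p-value > α = 0.05, we fail to reject H₀.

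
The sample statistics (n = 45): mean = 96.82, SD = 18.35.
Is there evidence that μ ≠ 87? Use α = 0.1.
One-sample t-test:
H₀: μ = 87
H₁: μ ≠ 87
df = n - 1 = 44
t = (x̄ - μ₀) / (s/√n) = (96.82 - 87) / (18.35/√45) = 3.590
p-value = 0.0008

Since p-value < α = 0.1, we reject H₀.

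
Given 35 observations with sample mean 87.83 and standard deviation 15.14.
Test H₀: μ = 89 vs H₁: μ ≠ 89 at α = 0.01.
One-sample t-test:
H₀: μ = 89
H₁: μ ≠ 89
df = n - 1 = 34
t = (x̄ - μ₀) / (s/√n) = (87.83 - 89) / (15.14/√35) = -0.457
p-value = 0.6504

Since p-value > α = 0.01, we fail to reject H₀.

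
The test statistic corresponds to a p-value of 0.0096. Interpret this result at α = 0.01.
Since p = 0.0096 < α = 0.01, reject H₀.
There is sufficient evidence to reject the null hypothesis; the result is statistically significant at the 0.01 level.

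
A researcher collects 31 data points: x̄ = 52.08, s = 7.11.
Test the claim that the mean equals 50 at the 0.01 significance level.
One-sample t-test:
H₀: μ = 50
H₁: μ ≠ 50
df = n - 1 = 30
t = (x̄ - μ₀) / (s/√n) = (52.08 - 50) / (7.11/√31) = 1.629
p-value = 0.1138

Since p-value > α = 0.01, we fail to reject H₀.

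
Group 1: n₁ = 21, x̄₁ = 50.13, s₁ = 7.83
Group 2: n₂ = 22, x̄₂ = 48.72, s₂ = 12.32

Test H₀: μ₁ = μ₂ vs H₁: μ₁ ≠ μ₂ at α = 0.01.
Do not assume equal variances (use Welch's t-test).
Welch's two-sample t-test:
H₀: μ₁ = μ₂
H₁: μ₁ ≠ μ₂
s₁²/n₁ = 7.83²/21 = 2.9195,  s₂²/n₂ = 12.32²/22 = 6.8992
SE = √(s₁²/n₁ + s₂²/n₂) = √(2.9195 + 6.8992) = 3.1335
df (Welch-Satterthwaite) = (s₁²/n₁ + s₂²/n₂)² / [(s₁²/n₁)²/(n₁-1) + (s₂²/n₂)²/(n₂-1)] ≈ 35.80
t = (x̄₁ - x̄₂) / SE = (50.13 - 48.72) / 3.1335 = 1.41 / 3.1335 = 0.450
p-value = 0.6554

Since p-value > α = 0.01, we fail to reject H₀.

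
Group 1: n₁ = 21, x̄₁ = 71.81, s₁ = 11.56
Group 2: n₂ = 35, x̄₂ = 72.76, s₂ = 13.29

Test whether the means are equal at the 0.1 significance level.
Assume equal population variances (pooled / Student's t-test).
Student's two-sample t-test (equal variances):
H₀: μ₁ = μ₂
H₁: μ₁ ≠ μ₂
df = n₁ + n₂ - 2 = 54
Pooled variance s_p² = [(n₁-1)s₁² + (n₂-1)s₂²] / (n₁ + n₂ - 2) = [(20)(11.56²) + (34)(13.29²)] / 54 = 160.7017
SE = √(s_p²(1/n₁ + 1/n₂)) = √(160.7017 × (1/21 + 1/35)) = 3.4991
t = (x̄₁ - x̄₂) / SE = (71.81 - 72.76) / 3.4991 = -0.95 / 3.4991 = -0.271
p-value = 0.7870

Since p-value > α = 0.1, we fail to reject H₀.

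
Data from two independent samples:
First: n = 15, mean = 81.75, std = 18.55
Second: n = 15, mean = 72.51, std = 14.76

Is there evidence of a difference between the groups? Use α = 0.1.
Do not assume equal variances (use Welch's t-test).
Welch's two-sample t-test:
H₀: μ₁ = μ₂
H₁: μ₁ ≠ μ₂
s₁²/n₁ = 18.55²/15 = 22.9402,  s₂²/n₂ = 14.76²/15 = 14.5238
SE = √(s₁²/n₁ + s₂²/n₂) = √(22.9402 + 14.5238) = 6.1208
df (Welch-Satterthwaite) = (s₁²/n₁ + s₂²/n₂)² / [(s₁²/n₁)²/(n₁-1) + (s₂²/n₂)²/(n₂-1)] ≈ 26.65
t = (x̄₁ - x̄₂) / SE = (81.75 - 72.51) / 6.1208 = 9.24 / 6.1208 = 1.510
p-value = 0.1429

Since p-value > α = 0.1, we fail to reject H₀.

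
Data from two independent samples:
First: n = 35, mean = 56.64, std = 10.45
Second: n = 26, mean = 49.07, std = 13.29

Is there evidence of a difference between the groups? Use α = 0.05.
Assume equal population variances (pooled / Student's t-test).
Student's two-sample t-test (equal variances):
H₀: μ₁ = μ₂
H₁: μ₁ ≠ μ₂
df = n₁ + n₂ - 2 = 59
Pooled variance s_p² = [(n₁-1)s₁² + (n₂-1)s₂²] / (n₁ + n₂ - 2) = [(34)(10.45²) + (25)(13.29²)] / 59 = 137.7710
SE = √(s_p²(1/n₁ + 1/n₂)) = √(137.7710 × (1/35 + 1/26)) = 3.0389
t = (x̄₁ - x̄₂) / SE = (56.64 - 49.07) / 3.0389 = 7.57 / 3.0389 = 2.491
p-value = 0.0156

Since p-value < α = 0.05, we reject H₀.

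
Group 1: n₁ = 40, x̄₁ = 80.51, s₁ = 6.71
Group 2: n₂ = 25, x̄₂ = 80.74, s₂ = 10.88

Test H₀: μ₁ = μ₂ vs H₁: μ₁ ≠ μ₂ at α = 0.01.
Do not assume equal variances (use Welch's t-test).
Welch's two-sample t-test:
H₀: μ₁ = μ₂
H₁: μ₁ ≠ μ₂
s₁²/n₁ = 6.71²/40 = 1.1256,  s₂²/n₂ = 10.88²/25 = 4.7350
SE = √(s₁²/n₁ + s₂²/n₂) = √(1.1256 + 4.7350) = 2.4209
df (Welch-Satterthwaite) = (s₁²/n₁ + s₂²/n₂)² / [(s₁²/n₁)²/(n₁-1) + (s₂²/n₂)²/(n₂-1)] ≈ 35.53
t = (x̄₁ - x̄₂) / SE = (80.51 - 80.74) / 2.4209 = -0.23 / 2.4209 = -0.095
p-value = 0.9248

Since p-value > α = 0.01, we fail to reject H₀.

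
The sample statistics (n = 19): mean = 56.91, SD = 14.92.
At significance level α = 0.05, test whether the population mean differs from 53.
One-sample t-test:
H₀: μ = 53
H₁: μ ≠ 53
df = n - 1 = 18
t = (x̄ - μ₀) / (s/√n) = (56.91 - 53) / (14.92/√19) = 1.142
p-value = 0.2683

Since p-value > α = 0.05, we fail to reject H₀.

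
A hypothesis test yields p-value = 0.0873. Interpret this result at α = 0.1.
Since p = 0.0873 < α = 0.1, reject H₀.
There is sufficient evidence to reject the null hypothesis; the result is statistically significant at the 0.1 level.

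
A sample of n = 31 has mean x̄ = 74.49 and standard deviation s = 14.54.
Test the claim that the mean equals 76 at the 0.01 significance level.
One-sample t-test:
H₀: μ = 76
H₁: μ ≠ 76
df = n - 1 = 30
t = (x̄ - μ₀) / (s/√n) = (74.49 - 76) / (14.54/√31) = -0.578
p-value = 0.5674

Since p-value > α = 0.01, we fail to reject H₀.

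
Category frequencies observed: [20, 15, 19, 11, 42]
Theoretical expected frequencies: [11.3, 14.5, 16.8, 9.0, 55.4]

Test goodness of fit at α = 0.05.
Chi-square goodness of fit test:
H₀: observed counts match expected distribution
H₁: observed counts differ from expected distribution
df = k - 1 = 4
χ² = Σ(O - E)²/E
   = (20 - 11.3)²/11.3 + (15 - 14.5)²/14.5 + (19 - 16.8)²/16.8 + (11 - 9.0)²/9.0 + (42 - 55.4)²/55.4
   = 6.698 + 0.017 + 0.288 + 0.444 + 3.241
   = 10.69
p-value = 0.0303

Since p-value < α = 0.05, we reject H₀.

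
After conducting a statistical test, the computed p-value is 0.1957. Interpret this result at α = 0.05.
Since p = 0.1957 > α = 0.05, fail to reject H₀.
There is insufficient evidence to reject the null hypothesis; the result is not statistically significant at the 0.05 level.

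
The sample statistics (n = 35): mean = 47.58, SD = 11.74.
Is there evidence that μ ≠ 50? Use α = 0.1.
One-sample t-test:
H₀: μ = 50
H₁: μ ≠ 50
df = n - 1 = 34
t = (x̄ - μ₀) / (s/√n) = (47.58 - 50) / (11.74/√35) = -1.219
p-value = 0.2310

Since p-value > α = 0.1, we fail to reject H₀.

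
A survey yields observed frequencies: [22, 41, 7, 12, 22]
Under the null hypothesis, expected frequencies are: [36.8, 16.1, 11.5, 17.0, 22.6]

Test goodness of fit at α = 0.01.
Chi-square goodness of fit test:
H₀: observed counts match expected distribution
H₁: observed counts differ from expected distribution
df = k - 1 = 4
χ² = Σ(O - E)²/E
   = (22 - 36.8)²/36.8 + (41 - 16.1)²/16.1 + (7 - 11.5)²/11.5 + (12 - 17.0)²/17.0 + (22 - 22.6)²/22.6
   = 5.952 + 38.510 + 1.761 + 1.471 + 0.016
   = 47.71
p-value < 0.0001

Since p-value < α = 0.01, we reject H₀.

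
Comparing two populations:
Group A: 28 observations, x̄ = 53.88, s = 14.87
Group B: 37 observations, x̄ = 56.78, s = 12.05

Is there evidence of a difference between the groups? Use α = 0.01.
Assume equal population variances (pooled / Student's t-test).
Student's two-sample t-test (equal variances):
H₀: μ₁ = μ₂
H₁: μ₁ ≠ μ₂
df = n₁ + n₂ - 2 = 63
Pooled variance s_p² = [(n₁-1)s₁² + (n₂-1)s₂²] / (n₁ + n₂ - 2) = [(27)(14.87²) + (36)(12.05²)] / 63 = 177.7372
SE = √(s_p²(1/n₁ + 1/n₂)) = √(177.7372 × (1/28 + 1/37)) = 3.3394
t = (x̄₁ - x̄₂) / SE = (53.88 - 56.78) / 3.3394 = -2.90 / 3.3394 = -0.868
p-value = 0.3885

Since p-value > α = 0.01, we fail to reject H₀.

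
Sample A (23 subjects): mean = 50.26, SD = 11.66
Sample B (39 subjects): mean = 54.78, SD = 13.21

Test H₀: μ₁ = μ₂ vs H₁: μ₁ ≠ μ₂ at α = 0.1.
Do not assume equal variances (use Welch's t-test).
Welch's two-sample t-test:
H₀: μ₁ = μ₂
H₁: μ₁ ≠ μ₂
s₁²/n₁ = 11.66²/23 = 5.9111,  s₂²/n₂ = 13.21²/39 = 4.4745
SE = √(s₁²/n₁ + s₂²/n₂) = √(5.9111 + 4.4745) = 3.2227
df (Welch-Satterthwaite) = (s₁²/n₁ + s₂²/n₂)² / [(s₁²/n₁)²/(n₁-1) + (s₂²/n₂)²/(n₂-1)] ≈ 51.00
t = (x̄₁ - x̄₂) / SE = (50.26 - 54.78) / 3.2227 = -4.52 / 3.2227 = -1.403
p-value = 0.1668

Since p-value > α = 0.1, we fail to reject H₀.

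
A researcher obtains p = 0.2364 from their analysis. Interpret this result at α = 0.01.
Since p = 0.2364 > α = 0.01, fail to reject H₀.
There is insufficient evidence to reject the null hypothesis; the result is not statistically significant at the 0.01 level.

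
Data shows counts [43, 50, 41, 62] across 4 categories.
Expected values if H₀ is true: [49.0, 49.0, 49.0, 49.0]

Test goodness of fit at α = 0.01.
Chi-square goodness of fit test:
H₀: observed counts match expected distribution
H₁: observed counts differ from expected distribution
df = k - 1 = 3
χ² = Σ(O - E)²/E
   = (43 - 49.0)²/49.0 + (50 - 49.0)²/49.0 + (41 - 49.0)²/49.0 + (62 - 49.0)²/49.0
   = 0.735 + 0.020 + 1.306 + 3.449
   = 5.51
p-value = 0.1380

Since p-value > α = 0.01, we fail to reject H₀.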